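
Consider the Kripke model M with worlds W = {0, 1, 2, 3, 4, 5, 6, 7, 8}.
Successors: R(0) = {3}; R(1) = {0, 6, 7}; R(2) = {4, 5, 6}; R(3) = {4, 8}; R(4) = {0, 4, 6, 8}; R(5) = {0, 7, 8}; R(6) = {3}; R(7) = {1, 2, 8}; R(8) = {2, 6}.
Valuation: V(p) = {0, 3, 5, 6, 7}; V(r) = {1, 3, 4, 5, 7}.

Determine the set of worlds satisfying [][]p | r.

1, 3, 4, 5, 7

Recall that []ψ holds at a world iff ψ holds at every accessible world, and <>ψ holds iff ψ holds at some accessible world.
Let φ = [][]p | r. Evaluate φ at each world:
  0 (successors {3}): φ is false.
  1 (successors {0, 6, 7}): φ is true.
  2 (successors {4, 5, 6}): φ is false.
  3 (successors {4, 8}): φ is true.
  4 (successors {0, 4, 6, 8}): φ is true.
  5 (successors {0, 7, 8}): φ is true.
  6 (successors {3}): φ is false.
  7 (successors {1, 2, 8}): φ is true.
  8 (successors {2, 6}): φ is false.
For instance, at 2:
  At 2: [][]p is false, r is false, so [][]p | r is false.
    At 2: [][]p requires []p at every successor {4, 5, 6}.
      []p fails at 4, so [][]p is false at 2.
Satisfying worlds: {1, 3, 4, 5, 7}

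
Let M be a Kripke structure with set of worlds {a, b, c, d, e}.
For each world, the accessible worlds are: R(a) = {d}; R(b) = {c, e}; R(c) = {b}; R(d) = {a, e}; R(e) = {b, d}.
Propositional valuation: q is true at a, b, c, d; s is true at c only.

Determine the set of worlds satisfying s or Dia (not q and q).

c

Let φ = s or Dia (not q and q). Evaluate φ at each world:
  a (successors {d}): φ is false.
  b (successors {c, e}): φ is false.
  c (successors {b}): φ is true.
  d (successors {a, e}): φ is false.
  e (successors {b, d}): φ is false.
For instance, at e:
  At e: s is false, Dia (not q and q) is false, so s or Dia (not q and q) is false.
    At e: Dia (not q and q) requires not q and q at some successor in {b, d}.
      At b: not q and q is false.
      At d: not q and q is false.
    So Dia (not q and q) is false at e.
Satisfying worlds: {c}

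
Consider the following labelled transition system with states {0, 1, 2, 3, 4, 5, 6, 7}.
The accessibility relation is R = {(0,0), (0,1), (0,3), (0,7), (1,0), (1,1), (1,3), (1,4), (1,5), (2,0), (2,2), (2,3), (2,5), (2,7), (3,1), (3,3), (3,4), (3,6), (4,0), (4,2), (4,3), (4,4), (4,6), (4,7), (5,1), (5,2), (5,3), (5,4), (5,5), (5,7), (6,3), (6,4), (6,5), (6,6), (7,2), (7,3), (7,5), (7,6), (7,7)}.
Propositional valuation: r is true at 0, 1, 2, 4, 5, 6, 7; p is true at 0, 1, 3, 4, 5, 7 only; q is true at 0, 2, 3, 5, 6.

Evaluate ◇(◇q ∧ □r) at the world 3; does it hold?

No

At 3: ◇(◇q ∧ □r) requires ◇q ∧ □r at some successor in {1, 3, 4, 6}.
  At 1: ◇q ∧ □r is false.
  At 3: ◇q ∧ □r is false.
  At 4: ◇q ∧ □r is false.
  At 6: ◇q ∧ □r is false.
So ◇(◇q ∧ □r) is false at 3.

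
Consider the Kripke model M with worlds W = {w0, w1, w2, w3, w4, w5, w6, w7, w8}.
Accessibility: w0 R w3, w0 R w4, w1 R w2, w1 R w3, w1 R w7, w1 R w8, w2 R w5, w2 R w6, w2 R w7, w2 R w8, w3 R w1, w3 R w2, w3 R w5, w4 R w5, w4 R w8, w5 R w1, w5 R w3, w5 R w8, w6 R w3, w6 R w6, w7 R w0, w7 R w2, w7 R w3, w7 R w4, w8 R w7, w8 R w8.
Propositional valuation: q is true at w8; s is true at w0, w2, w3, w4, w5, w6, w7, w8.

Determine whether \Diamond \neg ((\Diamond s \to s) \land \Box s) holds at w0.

Yes

At w0: \Diamond \neg ((\Diamond s \to s) \land \Box s) requires \neg ((\Diamond s \to s) \land \Box s) at some successor in {w3, w4}.
  \neg ((\Diamond s \to s) \land \Box s) holds at w3, so \Diamond \neg ((\Diamond s \to s) \land \Box s) is true at w0.
    At w3: (\Diamond s \to s) \land \Box s is false, so \neg ((\Diamond s \to s) \land \Box s) is true.
      At w3: \Diamond s \to s is true, \Box s is false, so (\Diamond s \to s) \land \Box s is false.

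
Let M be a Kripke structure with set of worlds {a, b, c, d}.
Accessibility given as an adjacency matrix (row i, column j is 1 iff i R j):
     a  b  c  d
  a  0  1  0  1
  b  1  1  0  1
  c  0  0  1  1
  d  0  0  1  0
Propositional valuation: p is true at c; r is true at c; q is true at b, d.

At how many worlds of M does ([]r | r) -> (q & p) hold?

Let φ = ([]r | r) -> (q & p). Evaluate φ at each world:
  a (successors {b, d}): φ is true.
  b (successors {a, b, d}): φ is true.
  c (successors {c, d}): φ is false.
  d (successors {c}): φ is false.
For instance, at c:
  At c: []r | r is true, q & p is false, so ([]r | r) -> (q & p) is false.
    At c: []r is false, r is true, so []r | r is true.
      At c: []r requires r at every successor {c, d}.
        r fails at d, so []r is false at c.
Satisfying worlds: {a, b}

2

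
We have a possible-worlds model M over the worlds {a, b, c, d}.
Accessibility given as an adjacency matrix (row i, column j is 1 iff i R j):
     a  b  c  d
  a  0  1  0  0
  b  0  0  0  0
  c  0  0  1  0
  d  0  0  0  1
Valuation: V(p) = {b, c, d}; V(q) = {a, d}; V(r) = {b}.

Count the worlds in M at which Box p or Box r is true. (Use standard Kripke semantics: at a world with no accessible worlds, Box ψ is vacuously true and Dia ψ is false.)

Let φ = Box p or Box r. Evaluate φ at each world:
  a (successors {b}): φ is true.
  b (successors ∅): φ is true.
  c (successors {c}): φ is true.
  d (successors {d}): φ is true.
For instance, at c:
  At c: Box p is true, Box r is false, so Box p or Box r is true.
    At c: Box p requires p at every successor {c}.
      At c: p is true.
    So Box p is true at c.
    At c: Box r requires r at every successor {c}.
      r fails at c, so Box r is false at c.
Satisfying worlds: {a, b, c, d}

4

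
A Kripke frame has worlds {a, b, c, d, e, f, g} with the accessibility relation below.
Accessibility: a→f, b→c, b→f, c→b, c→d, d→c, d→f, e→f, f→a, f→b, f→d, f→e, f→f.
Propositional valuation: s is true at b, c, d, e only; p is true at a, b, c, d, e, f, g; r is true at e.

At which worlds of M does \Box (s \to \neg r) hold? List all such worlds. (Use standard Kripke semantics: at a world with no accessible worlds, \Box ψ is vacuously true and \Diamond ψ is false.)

Recall that \Box ψ holds at a world iff ψ holds at every accessible world, and \Diamond ψ holds iff ψ holds at some accessible world.
Let φ = \Box (s \to \neg r). Evaluate φ at each world:
  a (successors {f}): φ is true.
  b (successors {c, f}): φ is true.
  c (successors {b, d}): φ is true.
  d (successors {c, f}): φ is true.
  e (successors {f}): φ is true.
  f (successors {a, b, d, e, f}): φ is false.
  g (successors ∅): φ is true.
For instance, at d:
  At d: \Box (s \to \neg r) requires s \to \neg r at every successor {c, f}.
    At c: s \to \neg r is true.
    At f: s \to \neg r is true.
  So \Box (s \to \neg r) is true at d.
Satisfying worlds: {a, b, c, d, e, g}

a, b, c, d, e, g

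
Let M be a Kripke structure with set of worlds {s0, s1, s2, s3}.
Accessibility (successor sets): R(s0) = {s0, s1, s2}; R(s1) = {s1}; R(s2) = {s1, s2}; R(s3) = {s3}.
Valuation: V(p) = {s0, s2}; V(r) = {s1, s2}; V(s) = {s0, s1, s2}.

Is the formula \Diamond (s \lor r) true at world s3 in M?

No

At s3: \Diamond (s \lor r) requires s \lor r at some successor in {s3}.
  At s3: s \lor r is false.
So \Diamond (s \lor r) is false at s3.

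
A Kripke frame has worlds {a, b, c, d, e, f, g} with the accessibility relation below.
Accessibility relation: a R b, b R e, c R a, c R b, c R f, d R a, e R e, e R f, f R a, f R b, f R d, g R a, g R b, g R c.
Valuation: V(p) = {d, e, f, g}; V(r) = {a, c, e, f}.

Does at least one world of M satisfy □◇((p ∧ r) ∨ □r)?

Let φ = □◇((p ∧ r) ∨ □r). Evaluate φ at each world:
  a (successors {b}): φ is true.
  b (successors {e}): φ is true.
  c (successors {a, b, f}): φ is true.
  d (successors {a}): φ is true.
  e (successors {e, f}): φ is true.
  f (successors {a, b, d}): φ is false.
  g (successors {a, b, c}): φ is true.
Detail at a (witness):
  At a: □◇((p ∧ r) ∨ □r) requires ◇((p ∧ r) ∨ □r) at every successor {b}.
      At b: ◇((p ∧ r) ∨ □r) requires (p ∧ r) ∨ □r at some successor in {e}.
        (p ∧ r) ∨ □r holds at e, so ◇((p ∧ r) ∨ □r) is true at b.
  So □◇((p ∧ r) ∨ □r) is true at a.

Yes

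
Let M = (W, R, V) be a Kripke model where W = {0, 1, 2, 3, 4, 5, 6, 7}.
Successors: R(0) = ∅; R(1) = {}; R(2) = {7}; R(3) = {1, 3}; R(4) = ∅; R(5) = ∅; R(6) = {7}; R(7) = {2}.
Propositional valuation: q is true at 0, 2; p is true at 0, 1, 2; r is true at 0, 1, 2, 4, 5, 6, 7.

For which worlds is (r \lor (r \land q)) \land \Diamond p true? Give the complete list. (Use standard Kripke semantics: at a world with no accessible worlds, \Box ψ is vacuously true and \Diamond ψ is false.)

Let φ = (r \lor (r \land q)) \land \Diamond p. Evaluate φ at each world:
  0 (successors ∅): φ is false.
  1 (successors ∅): φ is false.
  2 (successors {7}): φ is false.
  3 (successors {1, 3}): φ is false.
  4 (successors ∅): φ is false.
  5 (successors ∅): φ is false.
  6 (successors {7}): φ is false.
  7 (successors {2}): φ is true.
For instance, at 3:
  At 3: r \lor (r \land q) is false, \Diamond p is true, so (r \lor (r \land q)) \land \Diamond p is false.
    At 3: \Diamond p requires p at some successor in {1, 3}.
      p holds at 1, so \Diamond p is true at 3.
Satisfying worlds: {7}

7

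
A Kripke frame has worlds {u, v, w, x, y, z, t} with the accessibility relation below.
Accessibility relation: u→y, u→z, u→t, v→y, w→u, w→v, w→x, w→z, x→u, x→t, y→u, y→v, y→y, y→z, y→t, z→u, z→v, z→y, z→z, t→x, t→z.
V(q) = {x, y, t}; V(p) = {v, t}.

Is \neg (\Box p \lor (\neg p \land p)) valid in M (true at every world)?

Yes

Let φ = \neg (\Box p \lor (\neg p \land p)). Evaluate φ at each world:
  u (successors {y, z, t}): φ is true.
  v (successors {y}): φ is true.
  w (successors {u, v, x, z}): φ is true.
  x (successors {u, t}): φ is true.
  y (successors {u, v, y, z, t}): φ is true.
  z (successors {u, v, y, z}): φ is true.
  t (successors {x, z}): φ is true.
For instance, at y:
  At y: \Box p \lor (\neg p \land p) is false, so \neg (\Box p \lor (\neg p \land p)) is true.
    At y: \Box p is false, \neg p \land p is false, so \Box p \lor (\neg p \land p) is false.
      At y: \Box p requires p at every successor {u, v, y, z, t}.
        p fails at u, so \Box p is false at y.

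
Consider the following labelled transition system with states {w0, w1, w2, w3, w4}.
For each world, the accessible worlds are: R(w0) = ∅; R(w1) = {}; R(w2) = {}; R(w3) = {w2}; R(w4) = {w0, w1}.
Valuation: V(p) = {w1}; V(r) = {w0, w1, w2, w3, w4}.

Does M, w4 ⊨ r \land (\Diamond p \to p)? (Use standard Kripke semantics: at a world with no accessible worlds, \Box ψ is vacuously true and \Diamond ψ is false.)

At w4: r is true, \Diamond p \to p is false, so r \land (\Diamond p \to p) is false.
  At w4: \Diamond p is true, p is false, so \Diamond p \to p is false.
    At w4: \Diamond p requires p at some successor in {w0, w1}.
      p holds at w1, so \Diamond p is true at w4.

No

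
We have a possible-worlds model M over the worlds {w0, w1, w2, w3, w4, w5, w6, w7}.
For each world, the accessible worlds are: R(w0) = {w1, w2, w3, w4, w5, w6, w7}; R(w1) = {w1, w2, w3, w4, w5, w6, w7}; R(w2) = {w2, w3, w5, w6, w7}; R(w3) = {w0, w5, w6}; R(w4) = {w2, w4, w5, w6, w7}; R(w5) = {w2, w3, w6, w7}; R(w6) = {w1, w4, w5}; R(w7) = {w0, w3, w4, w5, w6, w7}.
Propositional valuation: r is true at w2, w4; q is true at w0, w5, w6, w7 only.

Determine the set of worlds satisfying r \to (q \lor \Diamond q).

w0, w1, w2, w3, w4, w5, w6, w7

Let φ = r \to (q \lor \Diamond q). Evaluate φ at each world:
  w0 (successors {w1, w2, w3, w4, w5, w6, w7}): φ is true.
  w1 (successors {w1, w2, w3, w4, w5, w6, w7}): φ is true.
  w2 (successors {w2, w3, w5, w6, w7}): φ is true.
  w3 (successors {w0, w5, w6}): φ is true.
  w4 (successors {w2, w4, w5, w6, w7}): φ is true.
  w5 (successors {w2, w3, w6, w7}): φ is true.
  w6 (successors {w1, w4, w5}): φ is true.
  w7 (successors {w0, w3, w4, w5, w6, w7}): φ is true.
For instance, at w3:
  At w3: r is false, q \lor \Diamond q is true, so r \to (q \lor \Diamond q) is true.
    At w3: q is false, \Diamond q is true, so q \lor \Diamond q is true.
      At w3: \Diamond q requires q at some successor in {w0, w5, w6}.
        q holds at w0, so \Diamond q is true at w3.
Satisfying worlds: {w0, w1, w2, w3, w4, w5, w6, w7}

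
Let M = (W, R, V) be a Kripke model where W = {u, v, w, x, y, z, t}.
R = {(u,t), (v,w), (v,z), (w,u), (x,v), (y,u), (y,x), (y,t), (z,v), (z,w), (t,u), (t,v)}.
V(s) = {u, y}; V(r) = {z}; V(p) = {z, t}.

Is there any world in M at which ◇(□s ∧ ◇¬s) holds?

No

Recall that □ψ holds at a world iff ψ holds at every accessible world, and ◇ψ holds iff ψ holds at some accessible world.
Let φ = ◇(□s ∧ ◇¬s). Evaluate φ at each world:
  u (successors {t}): φ is false.
  v (successors {w, z}): φ is false.
  w (successors {u}): φ is false.
  x (successors {v}): φ is false.
  y (successors {u, x, t}): φ is false.
  z (successors {v, w}): φ is false.
  t (successors {u, v}): φ is false.
For instance, at w:
  At w: ◇(□s ∧ ◇¬s) requires □s ∧ ◇¬s at some successor in {u}.
    At u: □s ∧ ◇¬s is false.
  So ◇(□s ∧ ◇¬s) is false at w.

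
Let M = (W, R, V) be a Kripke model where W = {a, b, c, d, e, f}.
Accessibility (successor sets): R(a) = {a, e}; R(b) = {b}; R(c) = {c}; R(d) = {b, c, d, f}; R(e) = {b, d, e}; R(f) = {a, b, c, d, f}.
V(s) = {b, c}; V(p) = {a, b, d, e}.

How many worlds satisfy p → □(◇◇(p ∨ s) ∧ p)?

5

Recall that □ψ holds at a world iff ψ holds at every accessible world, and ◇ψ holds iff ψ holds at some accessible world.
Let φ = p → □(◇◇(p ∨ s) ∧ p). Evaluate φ at each world:
  a (successors {a, e}): φ is true.
  b (successors {b}): φ is true.
  c (successors {c}): φ is true.
  d (successors {b, c, d, f}): φ is false.
  e (successors {b, d, e}): φ is true.
  f (successors {a, b, c, d, f}): φ is true.
For instance, at f:
  At f: p is false, □(◇◇(p ∨ s) ∧ p) is false, so p → □(◇◇(p ∨ s) ∧ p) is true.
    At f: □(◇◇(p ∨ s) ∧ p) requires ◇◇(p ∨ s) ∧ p at every successor {a, b, c, d, f}.
      ◇◇(p ∨ s) ∧ p fails at c, so □(◇◇(p ∨ s) ∧ p) is false at f.
Satisfying worlds: {a, b, c, e, f}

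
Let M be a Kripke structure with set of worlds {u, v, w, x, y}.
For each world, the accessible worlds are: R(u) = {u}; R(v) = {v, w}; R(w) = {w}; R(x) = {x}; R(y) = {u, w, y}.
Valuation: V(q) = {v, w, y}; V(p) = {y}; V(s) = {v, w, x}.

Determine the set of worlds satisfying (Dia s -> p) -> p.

v, w, x, y

Let φ = (Dia s -> p) -> p. Evaluate φ at each world:
  u (successors {u}): φ is false.
  v (successors {v, w}): φ is true.
  w (successors {w}): φ is true.
  x (successors {x}): φ is true.
  y (successors {u, w, y}): φ is true.
For instance, at v:
  At v: Dia s -> p is false, p is false, so (Dia s -> p) -> p is true.
    At v: Dia s is true, p is false, so Dia s -> p is false.
      At v: Dia s requires s at some successor in {v, w}.
        s holds at v, so Dia s is true at v.
Satisfying worlds: {v, w, x, y}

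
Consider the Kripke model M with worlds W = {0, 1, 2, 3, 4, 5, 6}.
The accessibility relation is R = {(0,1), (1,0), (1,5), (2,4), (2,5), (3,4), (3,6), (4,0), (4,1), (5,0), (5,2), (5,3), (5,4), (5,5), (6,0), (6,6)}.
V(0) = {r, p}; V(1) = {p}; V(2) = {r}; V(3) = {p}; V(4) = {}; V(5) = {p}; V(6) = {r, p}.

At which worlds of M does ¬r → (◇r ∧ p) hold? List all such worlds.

0, 1, 2, 3, 5, 6

Let φ = ¬r → (◇r ∧ p). Evaluate φ at each world:
  0 (successors {1}): φ is true.
  1 (successors {0, 5}): φ is true.
  2 (successors {4, 5}): φ is true.
  3 (successors {4, 6}): φ is true.
  4 (successors {0, 1}): φ is false.
  5 (successors {0, 2, 3, 4, 5}): φ is true.
  6 (successors {0, 6}): φ is true.
For instance, at 3:
  At 3: ¬r is true, ◇r ∧ p is true, so ¬r → (◇r ∧ p) is true.
    At 3: ◇r is true, p is true, so ◇r ∧ p is true.
      At 3: ◇r requires r at some successor in {4, 6}.
        r holds at 6, so ◇r is true at 3.
Satisfying worlds: {0, 1, 2, 3, 5, 6}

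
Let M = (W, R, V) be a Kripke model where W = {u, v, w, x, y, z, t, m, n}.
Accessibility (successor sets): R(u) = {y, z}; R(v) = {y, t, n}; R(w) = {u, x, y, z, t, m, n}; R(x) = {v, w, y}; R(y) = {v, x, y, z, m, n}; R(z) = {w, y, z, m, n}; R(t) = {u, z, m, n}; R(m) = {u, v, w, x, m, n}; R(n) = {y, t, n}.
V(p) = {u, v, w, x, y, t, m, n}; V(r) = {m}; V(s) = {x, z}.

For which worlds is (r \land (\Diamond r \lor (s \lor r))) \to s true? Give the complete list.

Recall that \Diamond ψ holds at a world iff ψ holds at some accessible world.
Let φ = (r \land (\Diamond r \lor (s \lor r))) \to s. Evaluate φ at each world:
  u (successors {y, z}): φ is true.
  v (successors {y, t, n}): φ is true.
  w (successors {u, x, y, z, t, m, n}): φ is true.
  x (successors {v, w, y}): φ is true.
  y (successors {v, x, y, z, m, n}): φ is true.
  z (successors {w, y, z, m, n}): φ is true.
  t (successors {u, z, m, n}): φ is true.
  m (successors {u, v, w, x, m, n}): φ is false.
  n (successors {y, t, n}): φ is true.
For instance, at z:
  At z: r \land (\Diamond r \lor (s \lor r)) is false, s is true, so (r \land (\Diamond r \lor (s \lor r))) \to s is true.
    At z: r is false, \Diamond r \lor (s \lor r) is true, so r \land (\Diamond r \lor (s \lor r)) is false.
      At z: \Diamond r is true, s \lor r is true, so \Diamond r \lor (s \lor r) is true.
Satisfying worlds: {u, v, w, x, y, z, t, n}

u, v, w, x, y, z, t, n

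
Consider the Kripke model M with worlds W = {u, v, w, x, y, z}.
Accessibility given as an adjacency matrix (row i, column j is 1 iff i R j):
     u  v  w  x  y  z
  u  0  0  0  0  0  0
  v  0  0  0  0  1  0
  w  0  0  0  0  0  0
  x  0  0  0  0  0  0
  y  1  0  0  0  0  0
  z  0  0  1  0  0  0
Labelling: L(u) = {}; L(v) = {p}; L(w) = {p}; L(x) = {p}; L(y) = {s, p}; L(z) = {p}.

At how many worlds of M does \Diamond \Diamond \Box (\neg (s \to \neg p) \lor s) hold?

Let φ = \Diamond \Diamond \Box (\neg (s \to \neg p) \lor s). Evaluate φ at each world:
  u (successors ∅): φ is false.
  v (successors {y}): φ is true.
  w (successors ∅): φ is false.
  x (successors ∅): φ is false.
  y (successors {u}): φ is false.
  z (successors {w}): φ is false.
For instance, at v:
  At v: \Diamond \Diamond \Box (\neg (s \to \neg p) \lor s) requires \Diamond \Box (\neg (s \to \neg p) \lor s) at some successor in {y}.
    \Diamond \Box (\neg (s \to \neg p) \lor s) holds at y, so \Diamond \Diamond \Box (\neg (s \to \neg p) \lor s) is true at v.
      At y: \Diamond \Box (\neg (s \to \neg p) \lor s) requires \Box (\neg (s \to \neg p) \lor s) at some successor in {u}.
        \Box (\neg (s \to \neg p) \lor s) holds at u, so \Diamond \Box (\neg (s \to \neg p) \lor s) is true at y.
Satisfying worlds: {v}

1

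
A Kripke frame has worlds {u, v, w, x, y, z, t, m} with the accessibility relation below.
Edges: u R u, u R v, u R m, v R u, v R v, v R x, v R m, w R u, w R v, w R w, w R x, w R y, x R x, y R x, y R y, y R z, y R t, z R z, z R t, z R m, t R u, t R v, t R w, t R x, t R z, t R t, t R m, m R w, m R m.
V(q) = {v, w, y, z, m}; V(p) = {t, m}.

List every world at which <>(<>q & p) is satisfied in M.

u, v, y, z, t, m

Let φ = <>(<>q & p). Evaluate φ at each world:
  u (successors {u, v, m}): φ is true.
  v (successors {u, v, x, m}): φ is true.
  w (successors {u, v, w, x, y}): φ is false.
  x (successors {x}): φ is false.
  y (successors {x, y, z, t}): φ is true.
  z (successors {z, t, m}): φ is true.
  t (successors {u, v, w, x, z, t, m}): φ is true.
  m (successors {w, m}): φ is true.
For instance, at w:
  At w: <>(<>q & p) requires <>q & p at some successor in {u, v, w, x, y}.
    At u: <>q & p is false.
    At v: <>q & p is false.
    At w: <>q & p is false.
    At x: <>q & p is false.
    At y: <>q & p is false.
  So <>(<>q & p) is false at w.
Satisfying worlds: {u, v, y, z, t, m}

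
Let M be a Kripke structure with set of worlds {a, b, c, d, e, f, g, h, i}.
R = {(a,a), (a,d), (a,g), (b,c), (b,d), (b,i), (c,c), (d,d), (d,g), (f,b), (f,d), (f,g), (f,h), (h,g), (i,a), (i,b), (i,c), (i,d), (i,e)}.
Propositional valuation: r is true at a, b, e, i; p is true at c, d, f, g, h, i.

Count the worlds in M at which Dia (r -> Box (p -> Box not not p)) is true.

Let φ = Dia (r -> Box (p -> Box not not p)). Evaluate φ at each world:
  a (successors {a, d, g}): φ is true.
  b (successors {c, d, i}): φ is true.
  c (successors {c}): φ is true.
  d (successors {d, g}): φ is true.
  e (successors ∅): φ is false.
  f (successors {b, d, g, h}): φ is true.
  g (successors ∅): φ is false.
  h (successors {g}): φ is true.
  i (successors {a, b, c, d, e}): φ is true.
For instance, at c:
  At c: Dia (r -> Box (p -> Box not not p)) requires r -> Box (p -> Box not not p) at some successor in {c}.
    r -> Box (p -> Box not not p) holds at c, so Dia (r -> Box (p -> Box not not p)) is true at c.
      At c: r is false, Box (p -> Box not not p) is true, so r -> Box (p -> Box not not p) is true.
Satisfying worlds: {a, b, c, d, f, h, i}

7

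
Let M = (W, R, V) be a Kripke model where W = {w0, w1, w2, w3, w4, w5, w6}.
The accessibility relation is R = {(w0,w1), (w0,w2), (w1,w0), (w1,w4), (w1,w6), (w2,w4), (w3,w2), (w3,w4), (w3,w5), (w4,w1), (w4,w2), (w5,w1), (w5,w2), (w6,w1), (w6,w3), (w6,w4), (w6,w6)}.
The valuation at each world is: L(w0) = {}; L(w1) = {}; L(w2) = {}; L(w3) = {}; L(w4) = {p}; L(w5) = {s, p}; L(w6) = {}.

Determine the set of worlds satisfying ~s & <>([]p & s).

none

Let φ = ~s & <>([]p & s). Evaluate φ at each world:
  w0 (successors {w1, w2}): φ is false.
  w1 (successors {w0, w4, w6}): φ is false.
  w2 (successors {w4}): φ is false.
  w3 (successors {w2, w4, w5}): φ is false.
  w4 (successors {w1, w2}): φ is false.
  w5 (successors {w1, w2}): φ is false.
  w6 (successors {w1, w3, w4, w6}): φ is false.
For instance, at w1:
  At w1: ~s is true, <>([]p & s) is false, so ~s & <>([]p & s) is false.
    At w1: <>([]p & s) requires []p & s at some successor in {w0, w4, w6}.
      At w0: []p & s is false.
      At w4: []p & s is false.
      At w6: []p & s is false.
    So <>([]p & s) is false at w1.
Satisfying worlds: none.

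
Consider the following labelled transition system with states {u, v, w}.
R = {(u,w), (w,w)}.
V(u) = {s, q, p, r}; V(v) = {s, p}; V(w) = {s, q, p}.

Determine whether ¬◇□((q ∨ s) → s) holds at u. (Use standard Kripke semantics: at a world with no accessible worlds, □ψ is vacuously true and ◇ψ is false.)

No

At u: ◇□((q ∨ s) → s) is true, so ¬◇□((q ∨ s) → s) is false.
  At u: ◇□((q ∨ s) → s) requires □((q ∨ s) → s) at some successor in {w}.
    □((q ∨ s) → s) holds at w, so ◇□((q ∨ s) → s) is true at u.
      At w: □((q ∨ s) → s) requires (q ∨ s) → s at every successor {w}.
        At w: (q ∨ s) → s is true.
      So □((q ∨ s) → s) is true at w.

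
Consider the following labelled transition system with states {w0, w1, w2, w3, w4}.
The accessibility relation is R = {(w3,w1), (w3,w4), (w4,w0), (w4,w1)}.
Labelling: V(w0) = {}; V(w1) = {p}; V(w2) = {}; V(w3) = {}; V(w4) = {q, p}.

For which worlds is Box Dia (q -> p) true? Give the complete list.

Let φ = Box Dia (q -> p). Evaluate φ at each world:
  w0 (successors ∅): φ is true.
  w1 (successors ∅): φ is true.
  w2 (successors ∅): φ is true.
  w3 (successors {w1, w4}): φ is false.
  w4 (successors {w0, w1}): φ is false.
For instance, at w4:
  At w4: Box Dia (q -> p) requires Dia (q -> p) at every successor {w0, w1}.
    Dia (q -> p) fails at w0, so Box Dia (q -> p) is false at w4.
      At w0: no accessible worlds, so Dia (q -> p) is false.
Satisfying worlds: {w0, w1, w2}

w0, w1, w2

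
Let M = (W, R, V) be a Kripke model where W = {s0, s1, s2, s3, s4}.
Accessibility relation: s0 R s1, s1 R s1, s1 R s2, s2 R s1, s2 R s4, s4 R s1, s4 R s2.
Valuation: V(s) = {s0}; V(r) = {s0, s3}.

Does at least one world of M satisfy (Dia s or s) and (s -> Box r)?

No

Let φ = (Dia s or s) and (s -> Box r). Evaluate φ at each world:
  s0 (successors {s1}): φ is false.
  s1 (successors {s1, s2}): φ is false.
  s2 (successors {s1, s4}): φ is false.
  s3 (successors ∅): φ is false.
  s4 (successors {s1, s2}): φ is false.
For instance, at s1:
  At s1: Dia s or s is false, s -> Box r is true, so (Dia s or s) and (s -> Box r) is false.
    At s1: Dia s is false, s is false, so Dia s or s is false.
      At s1: Dia s requires s at some successor in {s1, s2}.
        At s1: s is false.
        At s2: s is false.
      So Dia s is false at s1.
    At s1: s is false, Box r is false, so s -> Box r is true.
      At s1: Box r requires r at every successor {s1, s2}.
        r fails at s1, so Box r is false at s1.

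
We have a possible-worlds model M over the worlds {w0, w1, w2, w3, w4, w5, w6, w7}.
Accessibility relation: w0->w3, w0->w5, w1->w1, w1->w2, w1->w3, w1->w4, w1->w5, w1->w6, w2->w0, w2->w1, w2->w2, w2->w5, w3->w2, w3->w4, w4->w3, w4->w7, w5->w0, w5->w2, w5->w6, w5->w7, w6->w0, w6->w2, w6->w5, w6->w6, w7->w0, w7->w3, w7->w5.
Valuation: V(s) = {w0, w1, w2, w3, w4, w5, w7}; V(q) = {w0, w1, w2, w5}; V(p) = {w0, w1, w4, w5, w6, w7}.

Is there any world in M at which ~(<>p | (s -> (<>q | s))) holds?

Recall that <>ψ holds at a world iff ψ holds at some accessible world.
Let φ = ~(<>p | (s -> (<>q | s))). Evaluate φ at each world:
  w0 (successors {w3, w5}): φ is false.
  w1 (successors {w1, w2, w3, w4, w5, w6}): φ is false.
  w2 (successors {w0, w1, w2, w5}): φ is false.
  w3 (successors {w2, w4}): φ is false.
  w4 (successors {w3, w7}): φ is false.
  w5 (successors {w0, w2, w6, w7}): φ is false.
  w6 (successors {w0, w2, w5, w6}): φ is false.
  w7 (successors {w0, w3, w5}): φ is false.
For instance, at w4:
  At w4: <>p | (s -> (<>q | s)) is true, so ~(<>p | (s -> (<>q | s))) is false.
    At w4: <>p is true, s -> (<>q | s) is true, so <>p | (s -> (<>q | s)) is true.
      At w4: <>p requires p at some successor in {w3, w7}.
        p holds at w7, so <>p is true at w4.
      At w4: s is true, <>q | s is true, so s -> (<>q | s) is true.

No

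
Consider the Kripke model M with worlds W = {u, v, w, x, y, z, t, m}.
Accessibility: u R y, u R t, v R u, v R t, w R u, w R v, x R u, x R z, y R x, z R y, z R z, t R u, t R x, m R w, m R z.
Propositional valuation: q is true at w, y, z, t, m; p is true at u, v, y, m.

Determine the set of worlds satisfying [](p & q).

Let φ = [](p & q). Evaluate φ at each world:
  u (successors {y, t}): φ is false.
  v (successors {u, t}): φ is false.
  w (successors {u, v}): φ is false.
  x (successors {u, z}): φ is false.
  y (successors {x}): φ is false.
  z (successors {y, z}): φ is false.
  t (successors {u, x}): φ is false.
  m (successors {w, z}): φ is false.
For instance, at v:
  At v: [](p & q) requires p & q at every successor {u, t}.
    p & q fails at u, so [](p & q) is false at v.
Satisfying worlds: none.

none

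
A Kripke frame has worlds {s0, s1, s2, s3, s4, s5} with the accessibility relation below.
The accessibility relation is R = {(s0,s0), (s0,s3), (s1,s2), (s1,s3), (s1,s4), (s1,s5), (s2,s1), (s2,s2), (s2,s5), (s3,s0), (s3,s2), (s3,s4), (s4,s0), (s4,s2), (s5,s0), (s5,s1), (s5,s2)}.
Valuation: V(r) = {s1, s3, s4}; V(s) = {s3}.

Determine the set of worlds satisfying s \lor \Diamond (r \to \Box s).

Let φ = s \lor \Diamond (r \to \Box s). Evaluate φ at each world:
  s0 (successors {s0, s3}): φ is true.
  s1 (successors {s2, s3, s4, s5}): φ is true.
  s2 (successors {s1, s2, s5}): φ is true.
  s3 (successors {s0, s2, s4}): φ is true.
  s4 (successors {s0, s2}): φ is true.
  s5 (successors {s0, s1, s2}): φ is true.
For instance, at s1:
  At s1: s is false, \Diamond (r \to \Box s) is true, so s \lor \Diamond (r \to \Box s) is true.
    At s1: \Diamond (r \to \Box s) requires r \to \Box s at some successor in {s2, s3, s4, s5}.
      r \to \Box s holds at s2, so \Diamond (r \to \Box s) is true at s1.
Satisfying worlds: {s0, s1, s2, s3, s4, s5}

s0, s1, s2, s3, s4, s5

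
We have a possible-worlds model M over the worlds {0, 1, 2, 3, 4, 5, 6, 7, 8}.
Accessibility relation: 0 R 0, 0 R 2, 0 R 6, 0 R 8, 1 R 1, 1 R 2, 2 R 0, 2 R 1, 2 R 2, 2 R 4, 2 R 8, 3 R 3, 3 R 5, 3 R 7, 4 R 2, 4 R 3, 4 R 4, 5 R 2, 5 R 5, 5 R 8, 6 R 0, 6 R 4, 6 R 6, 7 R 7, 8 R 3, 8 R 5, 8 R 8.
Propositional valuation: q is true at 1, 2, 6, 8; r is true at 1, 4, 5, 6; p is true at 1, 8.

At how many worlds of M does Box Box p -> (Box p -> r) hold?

Let φ = Box Box p -> (Box p -> r). Evaluate φ at each world:
  0 (successors {0, 2, 6, 8}): φ is true.
  1 (successors {1, 2}): φ is true.
  2 (successors {0, 1, 2, 4, 8}): φ is true.
  3 (successors {3, 5, 7}): φ is true.
  4 (successors {2, 3, 4}): φ is true.
  5 (successors {2, 5, 8}): φ is true.
  6 (successors {0, 4, 6}): φ is true.
  7 (successors {7}): φ is true.
  8 (successors {3, 5, 8}): φ is true.
For instance, at 6:
  At 6: Box Box p is false, Box p -> r is true, so Box Box p -> (Box p -> r) is true.
    At 6: Box Box p requires Box p at every successor {0, 4, 6}.
      Box p fails at 0, so Box Box p is false at 6.
    At 6: Box p is false, r is true, so Box p -> r is true.
      At 6: Box p requires p at every successor {0, 4, 6}.
        p fails at 0, so Box p is false at 6.
Satisfying worlds: {0, 1, 2, 3, 4, 5, 6, 7, 8}

9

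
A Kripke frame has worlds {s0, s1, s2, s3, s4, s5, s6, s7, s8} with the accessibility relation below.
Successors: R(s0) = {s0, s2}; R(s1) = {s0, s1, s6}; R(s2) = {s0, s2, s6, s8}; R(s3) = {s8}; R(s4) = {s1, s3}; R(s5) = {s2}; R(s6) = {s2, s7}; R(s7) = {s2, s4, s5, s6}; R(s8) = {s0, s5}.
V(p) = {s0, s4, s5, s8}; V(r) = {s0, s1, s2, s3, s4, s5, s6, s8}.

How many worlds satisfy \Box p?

Let φ = \Box p. Evaluate φ at each world:
  s0 (successors {s0, s2}): φ is false.
  s1 (successors {s0, s1, s6}): φ is false.
  s2 (successors {s0, s2, s6, s8}): φ is false.
  s3 (successors {s8}): φ is true.
  s4 (successors {s1, s3}): φ is false.
  s5 (successors {s2}): φ is false.
  s6 (successors {s2, s7}): φ is false.
  s7 (successors {s2, s4, s5, s6}): φ is false.
  s8 (successors {s0, s5}): φ is true.
For instance, at s7:
  At s7: \Box p requires p at every successor {s2, s4, s5, s6}.
    p fails at s2, so \Box p is false at s7.
Satisfying worlds: {s3, s8}

2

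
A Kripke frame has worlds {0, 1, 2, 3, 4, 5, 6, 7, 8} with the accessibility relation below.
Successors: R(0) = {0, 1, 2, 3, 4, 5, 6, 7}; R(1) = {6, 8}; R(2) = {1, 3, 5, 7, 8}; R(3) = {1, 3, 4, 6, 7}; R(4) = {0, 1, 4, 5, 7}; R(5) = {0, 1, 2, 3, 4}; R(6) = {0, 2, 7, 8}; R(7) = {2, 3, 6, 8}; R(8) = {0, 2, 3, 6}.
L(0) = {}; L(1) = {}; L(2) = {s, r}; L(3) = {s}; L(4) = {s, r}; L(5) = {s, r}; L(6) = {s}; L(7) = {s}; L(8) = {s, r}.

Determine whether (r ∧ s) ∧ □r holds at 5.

At 5: r ∧ s is true, □r is false, so (r ∧ s) ∧ □r is false.
  At 5: □r requires r at every successor {0, 1, 2, 3, 4}.
    r fails at 0, so □r is false at 5.

No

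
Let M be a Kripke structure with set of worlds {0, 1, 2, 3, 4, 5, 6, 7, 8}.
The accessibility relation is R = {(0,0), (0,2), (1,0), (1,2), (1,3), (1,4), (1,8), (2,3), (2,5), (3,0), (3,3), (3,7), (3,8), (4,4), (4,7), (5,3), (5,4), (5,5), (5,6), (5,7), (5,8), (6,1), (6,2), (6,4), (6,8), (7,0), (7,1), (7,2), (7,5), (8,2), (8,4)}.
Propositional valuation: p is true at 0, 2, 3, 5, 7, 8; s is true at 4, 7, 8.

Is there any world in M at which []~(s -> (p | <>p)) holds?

No

Let φ = []~(s -> (p | <>p)). Evaluate φ at each world:
  0 (successors {0, 2}): φ is false.
  1 (successors {0, 2, 3, 4, 8}): φ is false.
  2 (successors {3, 5}): φ is false.
  3 (successors {0, 3, 7, 8}): φ is false.
  4 (successors {4, 7}): φ is false.
  5 (successors {3, 4, 5, 6, 7, 8}): φ is false.
  6 (successors {1, 2, 4, 8}): φ is false.
  7 (successors {0, 1, 2, 5}): φ is false.
  8 (successors {2, 4}): φ is false.
For instance, at 2:
  At 2: []~(s -> (p | <>p)) requires ~(s -> (p | <>p)) at every successor {3, 5}.
    ~(s -> (p | <>p)) fails at 3, so []~(s -> (p | <>p)) is false at 2.
      At 3: s -> (p | <>p) is true, so ~(s -> (p | <>p)) is false.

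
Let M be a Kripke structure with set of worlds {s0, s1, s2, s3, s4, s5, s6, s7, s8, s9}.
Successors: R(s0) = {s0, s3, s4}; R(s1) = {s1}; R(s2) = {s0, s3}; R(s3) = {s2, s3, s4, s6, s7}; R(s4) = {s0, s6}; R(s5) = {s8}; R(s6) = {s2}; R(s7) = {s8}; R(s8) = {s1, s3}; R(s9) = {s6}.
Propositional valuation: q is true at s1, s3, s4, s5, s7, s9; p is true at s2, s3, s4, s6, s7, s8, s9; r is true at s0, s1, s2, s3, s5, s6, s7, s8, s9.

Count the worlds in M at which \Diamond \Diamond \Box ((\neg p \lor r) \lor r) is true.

Recall that \Box ψ holds at a world iff ψ holds at every accessible world, and \Diamond ψ holds iff ψ holds at some accessible world.
Let φ = \Diamond \Diamond \Box ((\neg p \lor r) \lor r). Evaluate φ at each world:
  s0 (successors {s0, s3, s4}): φ is true.
  s1 (successors {s1}): φ is true.
  s2 (successors {s0, s3}): φ is true.
  s3 (successors {s2, s3, s4, s6, s7}): φ is true.
  s4 (successors {s0, s6}): φ is true.
  s5 (successors {s8}): φ is true.
  s6 (successors {s2}): φ is false.
  s7 (successors {s8}): φ is true.
  s8 (successors {s1, s3}): φ is true.
  s9 (successors {s6}): φ is true.
For instance, at s3:
  At s3: \Diamond \Diamond \Box ((\neg p \lor r) \lor r) requires \Diamond \Box ((\neg p \lor r) \lor r) at some successor in {s2, s3, s4, s6, s7}.
    \Diamond \Box ((\neg p \lor r) \lor r) holds at s3, so \Diamond \Diamond \Box ((\neg p \lor r) \lor r) is true at s3.
      At s3: \Diamond \Box ((\neg p \lor r) \lor r) requires \Box ((\neg p \lor r) \lor r) at some successor in {s2, s3, s4, s6, s7}.
        \Box ((\neg p \lor r) \lor r) holds at s2, so \Diamond \Box ((\neg p \lor r) \lor r) is true at s3.
Satisfying worlds: {s0, s1, s2, s3, s4, s5, s7, s8, s9}

9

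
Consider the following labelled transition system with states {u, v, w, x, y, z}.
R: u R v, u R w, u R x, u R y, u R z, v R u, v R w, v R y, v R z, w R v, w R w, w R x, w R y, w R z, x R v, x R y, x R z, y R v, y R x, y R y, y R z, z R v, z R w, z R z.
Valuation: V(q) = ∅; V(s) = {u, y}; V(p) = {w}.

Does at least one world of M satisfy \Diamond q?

Let φ = \Diamond q. Evaluate φ at each world:
  u (successors {v, w, x, y, z}): φ is false.
  v (successors {u, w, y, z}): φ is false.
  w (successors {v, w, x, y, z}): φ is false.
  x (successors {v, y, z}): φ is false.
  y (successors {v, x, y, z}): φ is false.
  z (successors {v, w, z}): φ is false.
For instance, at z:
  At z: \Diamond q requires q at some successor in {v, w, z}.
    At v: q is false.
    At w: q is false.
    At z: q is false.
  So \Diamond q is false at z.

No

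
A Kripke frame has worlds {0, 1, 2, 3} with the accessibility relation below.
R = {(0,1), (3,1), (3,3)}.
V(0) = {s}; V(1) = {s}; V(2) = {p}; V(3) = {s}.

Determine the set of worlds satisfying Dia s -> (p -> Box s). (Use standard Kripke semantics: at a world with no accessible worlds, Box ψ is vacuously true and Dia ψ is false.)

0, 1, 2, 3

Let φ = Dia s -> (p -> Box s). Evaluate φ at each world:
  0 (successors {1}): φ is true.
  1 (successors ∅): φ is true.
  2 (successors ∅): φ is true.
  3 (successors {1, 3}): φ is true.
For instance, at 0:
  At 0: Dia s is true, p -> Box s is true, so Dia s -> (p -> Box s) is true.
    At 0: Dia s requires s at some successor in {1}.
      s holds at 1, so Dia s is true at 0.
    At 0: p is false, Box s is true, so p -> Box s is true.
      At 0: Box s requires s at every successor {1}.
        At 1: s is true.
      So Box s is true at 0.
Satisfying worlds: {0, 1, 2, 3}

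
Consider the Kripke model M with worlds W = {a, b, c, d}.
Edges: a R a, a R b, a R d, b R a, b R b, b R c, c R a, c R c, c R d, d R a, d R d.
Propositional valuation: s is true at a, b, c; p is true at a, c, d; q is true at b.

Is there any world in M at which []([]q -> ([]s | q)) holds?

Let φ = []([]q -> ([]s | q)). Evaluate φ at each world:
  a (successors {a, b, d}): φ is true.
  b (successors {a, b, c}): φ is true.
  c (successors {a, c, d}): φ is true.
  d (successors {a, d}): φ is true.
Detail at a (witness):
  At a: []([]q -> ([]s | q)) requires []q -> ([]s | q) at every successor {a, b, d}.
      At a: []q is false, []s | q is false, so []q -> ([]s | q) is true.
      At b: []q is false, []s | q is true, so []q -> ([]s | q) is true.
      At d: []q is false, []s | q is false, so []q -> ([]s | q) is true.
  So []([]q -> ([]s | q)) is true at a.

Yes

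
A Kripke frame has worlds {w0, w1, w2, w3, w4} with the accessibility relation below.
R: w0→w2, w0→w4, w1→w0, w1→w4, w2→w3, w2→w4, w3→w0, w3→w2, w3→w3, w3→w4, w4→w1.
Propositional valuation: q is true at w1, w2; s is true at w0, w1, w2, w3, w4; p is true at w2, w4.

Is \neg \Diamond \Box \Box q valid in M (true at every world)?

Let φ = \neg \Diamond \Box \Box q. Evaluate φ at each world:
  w0 (successors {w2, w4}): φ is true.
  w1 (successors {w0, w4}): φ is true.
  w2 (successors {w3, w4}): φ is true.
  w3 (successors {w0, w2, w3, w4}): φ is true.
  w4 (successors {w1}): φ is true.
For instance, at w3:
  At w3: \Diamond \Box \Box q is false, so \neg \Diamond \Box \Box q is true.
    At w3: \Diamond \Box \Box q requires \Box \Box q at some successor in {w0, w2, w3, w4}.
      At w0: \Box \Box q is false.
      At w2: \Box \Box q is false.
      At w3: \Box \Box q is false.
      At w4: \Box \Box q is false.
    So \Diamond \Box \Box q is false at w3.

Yes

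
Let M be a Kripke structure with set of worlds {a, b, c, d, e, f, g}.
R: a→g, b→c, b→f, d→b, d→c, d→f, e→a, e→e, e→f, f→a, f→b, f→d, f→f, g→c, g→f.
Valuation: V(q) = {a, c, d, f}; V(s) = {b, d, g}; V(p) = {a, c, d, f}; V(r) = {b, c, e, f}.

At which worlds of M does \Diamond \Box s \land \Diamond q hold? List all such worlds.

Let φ = \Diamond \Box s \land \Diamond q. Evaluate φ at each world:
  a (successors {g}): φ is false.
  b (successors {c, f}): φ is true.
  c (successors ∅): φ is false.
  d (successors {b, c, f}): φ is true.
  e (successors {a, e, f}): φ is true.
  f (successors {a, b, d, f}): φ is true.
  g (successors {c, f}): φ is true.
For instance, at a:
  At a: \Diamond \Box s is false, \Diamond q is false, so \Diamond \Box s \land \Diamond q is false.
    At a: \Diamond \Box s requires \Box s at some successor in {g}.
      At g: \Box s is false.
    So \Diamond \Box s is false at a.
    At a: \Diamond q requires q at some successor in {g}.
      At g: q is false.
    So \Diamond q is false at a.
Satisfying worlds: {b, d, e, f, g}

b, d, e, f, g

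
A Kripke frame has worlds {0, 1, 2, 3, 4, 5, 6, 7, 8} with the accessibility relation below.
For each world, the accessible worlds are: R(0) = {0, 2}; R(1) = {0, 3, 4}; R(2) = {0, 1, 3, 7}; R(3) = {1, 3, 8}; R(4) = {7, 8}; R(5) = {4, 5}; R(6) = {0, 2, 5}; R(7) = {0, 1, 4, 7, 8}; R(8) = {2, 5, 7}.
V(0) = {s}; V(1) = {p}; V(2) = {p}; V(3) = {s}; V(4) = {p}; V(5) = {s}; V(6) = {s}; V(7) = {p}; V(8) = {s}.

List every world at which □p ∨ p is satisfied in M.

1, 2, 4, 7

Let φ = □p ∨ p. Evaluate φ at each world:
  0 (successors {0, 2}): φ is false.
  1 (successors {0, 3, 4}): φ is true.
  2 (successors {0, 1, 3, 7}): φ is true.
  3 (successors {1, 3, 8}): φ is false.
  4 (successors {7, 8}): φ is true.
  5 (successors {4, 5}): φ is false.
  6 (successors {0, 2, 5}): φ is false.
  7 (successors {0, 1, 4, 7, 8}): φ is true.
  8 (successors {2, 5, 7}): φ is false.
For instance, at 7:
  At 7: □p is false, p is true, so □p ∨ p is true.
    At 7: □p requires p at every successor {0, 1, 4, 7, 8}.
      p fails at 0, so □p is false at 7.
Satisfying worlds: {1, 2, 4, 7}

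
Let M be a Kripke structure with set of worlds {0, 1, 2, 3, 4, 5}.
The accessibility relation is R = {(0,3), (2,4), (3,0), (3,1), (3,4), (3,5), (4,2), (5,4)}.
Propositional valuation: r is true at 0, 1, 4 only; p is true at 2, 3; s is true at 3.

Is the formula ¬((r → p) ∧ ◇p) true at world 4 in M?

Recall that ◇ψ holds at a world iff ψ holds at some accessible world.
At 4: (r → p) ∧ ◇p is false, so ¬((r → p) ∧ ◇p) is true.
  At 4: r → p is false, ◇p is true, so (r → p) ∧ ◇p is false.
    At 4: ◇p requires p at some successor in {2}.
      p holds at 2, so ◇p is true at 4.

Yes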